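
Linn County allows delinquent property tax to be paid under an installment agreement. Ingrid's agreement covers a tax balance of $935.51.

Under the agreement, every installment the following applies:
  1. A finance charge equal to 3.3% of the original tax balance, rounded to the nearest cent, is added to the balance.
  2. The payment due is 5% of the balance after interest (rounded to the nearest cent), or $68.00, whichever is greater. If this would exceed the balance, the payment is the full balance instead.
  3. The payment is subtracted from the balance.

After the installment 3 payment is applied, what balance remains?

Installment 1: opening $935.51; interest $30.87 → $966.38; payment $68.00; balance $898.38
Installment 2: opening $898.38; interest $30.87 → $929.25; payment $68.00; balance $861.25
Installment 3: opening $861.25; interest $30.87 → $892.12; payment $68.00; balance $824.12

$824.12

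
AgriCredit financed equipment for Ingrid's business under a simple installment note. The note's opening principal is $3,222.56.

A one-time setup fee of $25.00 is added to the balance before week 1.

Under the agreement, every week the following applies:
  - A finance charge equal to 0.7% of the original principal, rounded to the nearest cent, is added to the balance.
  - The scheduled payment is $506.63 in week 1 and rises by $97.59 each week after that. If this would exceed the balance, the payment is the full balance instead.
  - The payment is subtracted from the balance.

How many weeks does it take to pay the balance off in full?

Week 1: $3,247.56 +$22.56 interest = $3,270.12; pay $506.63 → $2,763.49
Week 2: $2,763.49 +$22.56 interest = $2,786.05; pay $604.22 → $2,181.83
Week 3: $2,181.83 +$22.56 interest = $2,204.39; pay $701.81 → $1,502.58
Week 4: $1,502.58 +$22.56 interest = $1,525.14; pay $799.40 → $725.74
Week 5: $725.74 +$22.56 interest = $748.30; pay $748.30 → $0.00
Balance reaches $0.00 in week 5.

5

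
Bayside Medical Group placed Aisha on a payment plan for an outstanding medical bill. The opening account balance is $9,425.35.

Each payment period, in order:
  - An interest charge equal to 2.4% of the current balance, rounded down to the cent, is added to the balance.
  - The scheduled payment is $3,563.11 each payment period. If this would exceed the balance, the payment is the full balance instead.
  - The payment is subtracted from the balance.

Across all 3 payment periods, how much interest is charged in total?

Payment period 1: opening $9,425.35; interest $226.20 → $9,651.55; payment $3,563.11; balance $6,088.44
Payment period 2: opening $6,088.44; interest $146.12 → $6,234.56; payment $3,563.11; balance $2,671.45
Payment period 3: opening $2,671.45; interest $64.11 → $2,735.56; payment $2,735.56; balance $0.00
Total interest: $226.20 + $146.12 + $64.11 = $436.43

$436.43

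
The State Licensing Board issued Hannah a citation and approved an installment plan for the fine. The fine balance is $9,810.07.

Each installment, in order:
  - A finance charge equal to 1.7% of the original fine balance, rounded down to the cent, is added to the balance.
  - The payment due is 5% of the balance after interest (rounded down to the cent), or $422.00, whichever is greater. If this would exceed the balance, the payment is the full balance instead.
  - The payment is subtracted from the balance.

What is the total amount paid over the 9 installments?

$4,025.97

Installment 1: opening $9,810.07; interest $166.77 → $9,976.84; payment $498.84; balance $9,478.00
Installment 2: opening $9,478.00; interest $166.77 → $9,644.77; payment $482.23; balance $9,162.54
Installment 3: opening $9,162.54; interest $166.77 → $9,329.31; payment $466.46; balance $8,862.85
Installment 4: opening $8,862.85; interest $166.77 → $9,029.62; payment $451.48; balance $8,578.14
Installment 5: opening $8,578.14; interest $166.77 → $8,744.91; payment $437.24; balance $8,307.67
Installment 6: opening $8,307.67; interest $166.77 → $8,474.44; payment $423.72; balance $8,050.72
Installment 7: opening $8,050.72; interest $166.77 → $8,217.49; payment $422.00; balance $7,795.49
Installment 8: opening $7,795.49; interest $166.77 → $7,962.26; payment $422.00; balance $7,540.26
Installment 9: opening $7,540.26; interest $166.77 → $7,707.03; payment $422.00; balance $7,285.03
Total paid: $4,025.97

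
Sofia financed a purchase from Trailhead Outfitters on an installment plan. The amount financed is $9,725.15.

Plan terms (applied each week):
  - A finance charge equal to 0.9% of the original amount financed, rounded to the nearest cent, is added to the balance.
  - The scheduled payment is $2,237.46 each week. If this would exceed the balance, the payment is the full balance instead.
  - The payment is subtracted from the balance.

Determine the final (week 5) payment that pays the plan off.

$1,212.96

Week 1: opening $9,725.15; interest $87.53 → $9,812.68; payment $2,237.46; balance $7,575.22
Week 2: opening $7,575.22; interest $87.53 → $7,662.75; payment $2,237.46; balance $5,425.29
Week 3: opening $5,425.29; interest $87.53 → $5,512.82; payment $2,237.46; balance $3,275.36
Week 4: opening $3,275.36; interest $87.53 → $3,362.89; payment $2,237.46; balance $1,125.43
Week 5: opening $1,125.43; interest $87.53 → $1,212.96; payment $1,212.96; balance $0.00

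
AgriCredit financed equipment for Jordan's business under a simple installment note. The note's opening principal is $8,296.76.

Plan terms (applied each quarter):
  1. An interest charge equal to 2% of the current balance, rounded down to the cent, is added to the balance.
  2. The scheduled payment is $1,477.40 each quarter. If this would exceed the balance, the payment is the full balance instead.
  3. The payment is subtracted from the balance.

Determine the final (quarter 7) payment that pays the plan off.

Quarter 1: $8,296.76 +$165.93 interest = $8,462.69; pay $1,477.40 → $6,985.29
Quarter 2: $6,985.29 +$139.70 interest = $7,124.99; pay $1,477.40 → $5,647.59
Quarter 3: $5,647.59 +$112.95 interest = $5,760.54; pay $1,477.40 → $4,283.14
Quarter 4: $4,283.14 +$85.66 interest = $4,368.80; pay $1,477.40 → $2,891.40
Quarter 5: $2,891.40 +$57.82 interest = $2,949.22; pay $1,477.40 → $1,471.82
Quarter 6: $1,471.82 +$29.43 interest = $1,501.25; pay $1,477.40 → $23.85
Quarter 7: $23.85 +$0.47 interest = $24.32; pay $24.32 → $0.00

$24.32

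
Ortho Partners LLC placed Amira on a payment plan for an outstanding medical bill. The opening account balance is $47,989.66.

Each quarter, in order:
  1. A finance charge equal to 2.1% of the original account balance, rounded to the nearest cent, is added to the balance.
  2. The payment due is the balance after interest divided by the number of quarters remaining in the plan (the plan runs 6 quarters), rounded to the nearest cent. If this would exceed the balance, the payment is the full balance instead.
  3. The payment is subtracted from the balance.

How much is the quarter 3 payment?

$8,619.74

Quarter 1: opening $47,989.66; interest $1,007.78 → $48,997.44; payment $8,166.24; balance $40,831.20
Quarter 2: opening $40,831.20; interest $1,007.78 → $41,838.98; payment $8,367.80; balance $33,471.18
Quarter 3: opening $33,471.18; interest $1,007.78 → $34,478.96; payment $8,619.74; balance $25,859.22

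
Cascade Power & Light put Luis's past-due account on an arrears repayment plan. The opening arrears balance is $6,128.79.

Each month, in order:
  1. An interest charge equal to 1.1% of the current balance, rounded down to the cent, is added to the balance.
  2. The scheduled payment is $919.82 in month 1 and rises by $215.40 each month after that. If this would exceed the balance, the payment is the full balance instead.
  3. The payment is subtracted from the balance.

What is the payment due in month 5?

Month 1: opening $6,128.79; interest $67.41 → $6,196.20; payment $919.82; balance $5,276.38
Month 2: opening $5,276.38; interest $58.04 → $5,334.42; payment $1,135.22; balance $4,199.20
Month 3: opening $4,199.20; interest $46.19 → $4,245.39; payment $1,350.62; balance $2,894.77
Month 4: opening $2,894.77; interest $31.84 → $2,926.61; payment $1,566.02; balance $1,360.59
Month 5: opening $1,360.59; interest $14.96 → $1,375.55; payment $1,375.55; balance $0.00

$1,375.55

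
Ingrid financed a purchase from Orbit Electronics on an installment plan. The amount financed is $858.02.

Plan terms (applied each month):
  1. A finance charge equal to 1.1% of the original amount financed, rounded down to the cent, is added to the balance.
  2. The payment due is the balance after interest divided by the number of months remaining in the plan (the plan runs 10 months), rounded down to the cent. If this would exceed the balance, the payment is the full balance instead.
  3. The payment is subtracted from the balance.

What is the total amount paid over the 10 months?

$952.32

Month 1: $858.02 +$9.43 interest = $867.45; pay $86.74 → $780.71
Month 2: $780.71 +$9.43 interest = $790.14; pay $87.79 → $702.35
Month 3: $702.35 +$9.43 interest = $711.78; pay $88.97 → $622.81
Month 4: $622.81 +$9.43 interest = $632.24; pay $90.32 → $541.92
Month 5: $541.92 +$9.43 interest = $551.35; pay $91.89 → $459.46
Month 6: $459.46 +$9.43 interest = $468.89; pay $93.77 → $375.12
Month 7: $375.12 +$9.43 interest = $384.55; pay $96.13 → $288.42
Month 8: $288.42 +$9.43 interest = $297.85; pay $99.28 → $198.57
Month 9: $198.57 +$9.43 interest = $208.00; pay $104.00 → $104.00
Month 10: $104.00 +$9.43 interest = $113.43; pay $113.43 → $0.00
Total paid: $952.32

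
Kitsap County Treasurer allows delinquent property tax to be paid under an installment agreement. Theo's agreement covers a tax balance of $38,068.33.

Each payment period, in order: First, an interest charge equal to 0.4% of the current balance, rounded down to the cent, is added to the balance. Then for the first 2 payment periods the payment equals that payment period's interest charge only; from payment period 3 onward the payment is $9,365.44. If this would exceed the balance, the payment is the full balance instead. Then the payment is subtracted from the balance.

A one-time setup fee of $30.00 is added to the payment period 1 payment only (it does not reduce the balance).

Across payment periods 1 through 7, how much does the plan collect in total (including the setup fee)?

Payment period 1: opening $38,068.33; interest $152.27 → $38,220.60; payment $152.27 (+ $30.00 fee); balance $38,068.33
Payment period 2: opening $38,068.33; interest $152.27 → $38,220.60; payment $152.27; balance $38,068.33
Payment period 3: opening $38,068.33; interest $152.27 → $38,220.60; payment $9,365.44; balance $28,855.16
Payment period 4: opening $28,855.16; interest $115.42 → $28,970.58; payment $9,365.44; balance $19,605.14
Payment period 5: opening $19,605.14; interest $78.42 → $19,683.56; payment $9,365.44; balance $10,318.12
Payment period 6: opening $10,318.12; interest $41.27 → $10,359.39; payment $9,365.44; balance $993.95
Payment period 7: opening $993.95; interest $3.97 → $997.92; payment $997.92; balance $0.00
Total paid: $38,794.22

$38,794.22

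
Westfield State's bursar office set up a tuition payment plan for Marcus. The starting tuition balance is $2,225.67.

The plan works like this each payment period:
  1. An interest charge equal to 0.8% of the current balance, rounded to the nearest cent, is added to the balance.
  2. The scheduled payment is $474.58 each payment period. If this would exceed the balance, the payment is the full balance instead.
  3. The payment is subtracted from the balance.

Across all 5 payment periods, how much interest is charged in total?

# | Opening | Interest | Payment | End bal
1 | $2,225.67 | $17.81 | $474.58 | $1,768.90
2 | $1,768.90 | $14.15 | $474.58 | $1,308.47
3 | $1,308.47 | $10.47 | $474.58 | $844.36
4 | $844.36 | $6.75 | $474.58 | $376.53
5 | $376.53 | $3.01 | $379.54 | $0.00
Total interest: $17.81 + $14.15 + $10.47 + $6.75 + $3.01 = $52.19

$52.19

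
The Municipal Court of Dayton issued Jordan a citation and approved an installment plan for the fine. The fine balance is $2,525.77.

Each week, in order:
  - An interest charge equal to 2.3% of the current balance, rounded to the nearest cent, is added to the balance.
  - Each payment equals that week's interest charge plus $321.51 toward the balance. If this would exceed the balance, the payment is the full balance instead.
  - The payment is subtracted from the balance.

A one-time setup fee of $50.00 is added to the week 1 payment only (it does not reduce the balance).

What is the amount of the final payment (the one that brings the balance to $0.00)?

$281.53

Week 1: $2,525.77 +$58.09 interest = $2,583.86; pay $379.60 (+ $50.00 fee) → $2,204.26
Week 2: $2,204.26 +$50.70 interest = $2,254.96; pay $372.21 → $1,882.75
Week 3: $1,882.75 +$43.30 interest = $1,926.05; pay $364.81 → $1,561.24
Week 4: $1,561.24 +$35.91 interest = $1,597.15; pay $357.42 → $1,239.73
Week 5: $1,239.73 +$28.51 interest = $1,268.24; pay $350.02 → $918.22
Week 6: $918.22 +$21.12 interest = $939.34; pay $342.63 → $596.71
Week 7: $596.71 +$13.72 interest = $610.43; pay $335.23 → $275.20
Week 8: $275.20 +$6.33 interest = $281.53; pay $281.53 → $0.00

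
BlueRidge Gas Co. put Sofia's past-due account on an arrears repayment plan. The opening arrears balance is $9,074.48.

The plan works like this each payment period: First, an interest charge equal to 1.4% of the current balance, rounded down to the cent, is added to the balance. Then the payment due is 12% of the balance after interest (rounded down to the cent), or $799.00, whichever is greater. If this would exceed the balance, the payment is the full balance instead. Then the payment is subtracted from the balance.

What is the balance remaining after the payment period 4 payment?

$5,738.65

# | Opening | Interest | Payment | End bal
1 | $9,074.48 | $127.04 | $1,104.18 | $8,097.34
2 | $8,097.34 | $113.36 | $985.28 | $7,225.42
3 | $7,225.42 | $101.15 | $879.18 | $6,447.39
4 | $6,447.39 | $90.26 | $799.00 | $5,738.65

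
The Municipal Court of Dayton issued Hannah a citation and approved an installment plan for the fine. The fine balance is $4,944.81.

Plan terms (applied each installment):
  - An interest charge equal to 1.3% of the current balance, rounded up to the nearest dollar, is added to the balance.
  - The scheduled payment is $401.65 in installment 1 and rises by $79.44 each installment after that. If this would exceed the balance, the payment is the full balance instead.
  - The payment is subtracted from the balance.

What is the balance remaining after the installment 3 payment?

$3,681.54

# | Opening | Interest | Payment | End bal
1 | $4,944.81 | $65.00 | $401.65 | $4,608.16
2 | $4,608.16 | $60.00 | $481.09 | $4,187.07
3 | $4,187.07 | $55.00 | $560.53 | $3,681.54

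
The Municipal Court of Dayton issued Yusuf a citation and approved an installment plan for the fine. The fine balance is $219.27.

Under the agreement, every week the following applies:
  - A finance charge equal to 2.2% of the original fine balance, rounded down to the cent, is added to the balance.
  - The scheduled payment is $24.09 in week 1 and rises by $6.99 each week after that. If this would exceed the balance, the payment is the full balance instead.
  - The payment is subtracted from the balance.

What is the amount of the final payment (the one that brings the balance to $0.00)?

Week 1: $219.27 +$4.82 interest = $224.09; pay $24.09 → $200.00
Week 2: $200.00 +$4.82 interest = $204.82; pay $31.08 → $173.74
Week 3: $173.74 +$4.82 interest = $178.56; pay $38.07 → $140.49
Week 4: $140.49 +$4.82 interest = $145.31; pay $45.06 → $100.25
Week 5: $100.25 +$4.82 interest = $105.07; pay $52.05 → $53.02
Week 6: $53.02 +$4.82 interest = $57.84; pay $57.84 → $0.00

$57.84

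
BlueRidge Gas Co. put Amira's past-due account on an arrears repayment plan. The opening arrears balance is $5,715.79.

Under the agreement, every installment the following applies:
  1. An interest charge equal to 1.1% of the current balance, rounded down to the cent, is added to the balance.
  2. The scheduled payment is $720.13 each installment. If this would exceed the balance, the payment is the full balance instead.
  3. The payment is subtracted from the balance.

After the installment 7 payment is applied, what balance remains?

$960.33

# | Opening | Interest | Payment | End bal
1 | $5,715.79 | $62.87 | $720.13 | $5,058.53
2 | $5,058.53 | $55.64 | $720.13 | $4,394.04
3 | $4,394.04 | $48.33 | $720.13 | $3,722.24
4 | $3,722.24 | $40.94 | $720.13 | $3,043.05
5 | $3,043.05 | $33.47 | $720.13 | $2,356.39
6 | $2,356.39 | $25.92 | $720.13 | $1,662.18
7 | $1,662.18 | $18.28 | $720.13 | $960.33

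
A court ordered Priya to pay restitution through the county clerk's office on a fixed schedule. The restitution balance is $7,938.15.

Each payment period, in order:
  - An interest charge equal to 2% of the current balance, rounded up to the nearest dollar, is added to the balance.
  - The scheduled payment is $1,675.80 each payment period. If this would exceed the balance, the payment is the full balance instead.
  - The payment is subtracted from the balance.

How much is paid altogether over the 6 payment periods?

Payment period 1: $7,938.15 +$159.00 interest = $8,097.15; pay $1,675.80 → $6,421.35
Payment period 2: $6,421.35 +$129.00 interest = $6,550.35; pay $1,675.80 → $4,874.55
Payment period 3: $4,874.55 +$98.00 interest = $4,972.55; pay $1,675.80 → $3,296.75
Payment period 4: $3,296.75 +$66.00 interest = $3,362.75; pay $1,675.80 → $1,686.95
Payment period 5: $1,686.95 +$34.00 interest = $1,720.95; pay $1,675.80 → $45.15
Payment period 6: $45.15 +$1.00 interest = $46.15; pay $46.15 → $0.00
Total paid: $8,425.15

$8,425.15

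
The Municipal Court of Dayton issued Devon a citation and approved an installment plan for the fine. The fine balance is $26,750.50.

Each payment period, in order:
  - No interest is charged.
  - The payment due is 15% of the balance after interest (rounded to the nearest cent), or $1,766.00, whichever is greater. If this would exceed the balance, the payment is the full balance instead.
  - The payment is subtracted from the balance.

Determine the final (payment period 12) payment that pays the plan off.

$1,258.94

Payment period 1: opening $26,750.50; payment $4,012.58; balance $22,737.92
Payment period 2: opening $22,737.92; payment $3,410.69; balance $19,327.23
Payment period 3: opening $19,327.23; payment $2,899.08; balance $16,428.15
Payment period 4: opening $16,428.15; payment $2,464.22; balance $13,963.93
Payment period 5: opening $13,963.93; payment $2,094.59; balance $11,869.34
Payment period 6: opening $11,869.34; payment $1,780.40; balance $10,088.94
Payment period 7: opening $10,088.94; payment $1,766.00; balance $8,322.94
Payment period 8: opening $8,322.94; payment $1,766.00; balance $6,556.94
Payment period 9: opening $6,556.94; payment $1,766.00; balance $4,790.94
Payment period 10: opening $4,790.94; payment $1,766.00; balance $3,024.94
Payment period 11: opening $3,024.94; payment $1,766.00; balance $1,258.94
Payment period 12: opening $1,258.94; payment $1,258.94; balance $0.00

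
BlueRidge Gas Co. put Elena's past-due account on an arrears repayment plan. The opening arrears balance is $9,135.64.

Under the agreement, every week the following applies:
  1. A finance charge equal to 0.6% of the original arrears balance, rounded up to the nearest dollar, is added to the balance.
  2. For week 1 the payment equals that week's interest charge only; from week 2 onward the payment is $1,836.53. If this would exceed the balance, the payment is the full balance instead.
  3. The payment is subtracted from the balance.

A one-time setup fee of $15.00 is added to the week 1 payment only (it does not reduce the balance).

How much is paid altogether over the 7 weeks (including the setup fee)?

Week 1: opening $9,135.64; interest $55.00 → $9,190.64; payment $55.00 (+ $15.00 fee); balance $9,135.64
Week 2: opening $9,135.64; interest $55.00 → $9,190.64; payment $1,836.53; balance $7,354.11
Week 3: opening $7,354.11; interest $55.00 → $7,409.11; payment $1,836.53; balance $5,572.58
Week 4: opening $5,572.58; interest $55.00 → $5,627.58; payment $1,836.53; balance $3,791.05
Week 5: opening $3,791.05; interest $55.00 → $3,846.05; payment $1,836.53; balance $2,009.52
Week 6: opening $2,009.52; interest $55.00 → $2,064.52; payment $1,836.53; balance $227.99
Week 7: opening $227.99; interest $55.00 → $282.99; payment $282.99; balance $0.00
Total paid: $9,535.64

$9,535.64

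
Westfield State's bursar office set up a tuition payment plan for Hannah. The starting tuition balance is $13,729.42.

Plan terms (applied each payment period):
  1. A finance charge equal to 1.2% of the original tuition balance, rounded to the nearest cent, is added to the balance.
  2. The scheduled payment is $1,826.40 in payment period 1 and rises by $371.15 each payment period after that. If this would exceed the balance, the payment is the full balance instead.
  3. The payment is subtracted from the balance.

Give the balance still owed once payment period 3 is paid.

Payment period 1: $13,729.42 +$164.75 interest = $13,894.17; pay $1,826.40 → $12,067.77
Payment period 2: $12,067.77 +$164.75 interest = $12,232.52; pay $2,197.55 → $10,034.97
Payment period 3: $10,034.97 +$164.75 interest = $10,199.72; pay $2,568.70 → $7,631.02

$7,631.02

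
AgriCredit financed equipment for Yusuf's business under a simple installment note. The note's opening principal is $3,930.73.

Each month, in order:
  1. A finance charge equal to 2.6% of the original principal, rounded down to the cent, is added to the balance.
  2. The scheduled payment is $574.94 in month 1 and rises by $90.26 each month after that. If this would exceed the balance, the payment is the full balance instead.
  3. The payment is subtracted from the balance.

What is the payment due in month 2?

$665.20

Month 1: opening $3,930.73; interest $102.19 → $4,032.92; payment $574.94; balance $3,457.98
Month 2: opening $3,457.98; interest $102.19 → $3,560.17; payment $665.20; balance $2,894.97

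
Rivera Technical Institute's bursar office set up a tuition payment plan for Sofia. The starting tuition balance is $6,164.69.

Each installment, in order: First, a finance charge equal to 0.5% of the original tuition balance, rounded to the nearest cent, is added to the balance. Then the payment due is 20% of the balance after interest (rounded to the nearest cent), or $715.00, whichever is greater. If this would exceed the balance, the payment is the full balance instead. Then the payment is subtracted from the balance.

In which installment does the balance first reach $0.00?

8

# | Opening | Interest | Payment | End bal
1 | $6,164.69 | $30.82 | $1,239.10 | $4,956.41
2 | $4,956.41 | $30.82 | $997.45 | $3,989.78
3 | $3,989.78 | $30.82 | $804.12 | $3,216.48
4 | $3,216.48 | $30.82 | $715.00 | $2,532.30
5 | $2,532.30 | $30.82 | $715.00 | $1,848.12
6 | $1,848.12 | $30.82 | $715.00 | $1,163.94
7 | $1,163.94 | $30.82 | $715.00 | $479.76
8 | $479.76 | $30.82 | $510.58 | $0.00
Balance reaches $0.00 in installment 8.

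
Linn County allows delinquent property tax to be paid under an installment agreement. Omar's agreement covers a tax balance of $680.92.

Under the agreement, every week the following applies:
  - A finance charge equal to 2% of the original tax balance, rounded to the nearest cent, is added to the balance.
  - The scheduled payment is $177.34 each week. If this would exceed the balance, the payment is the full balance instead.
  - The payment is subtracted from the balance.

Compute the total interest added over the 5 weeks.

$68.10

Week 1: opening $680.92; interest $13.62 → $694.54; payment $177.34; balance $517.20
Week 2: opening $517.20; interest $13.62 → $530.82; payment $177.34; balance $353.48
Week 3: opening $353.48; interest $13.62 → $367.10; payment $177.34; balance $189.76
Week 4: opening $189.76; interest $13.62 → $203.38; payment $177.34; balance $26.04
Week 5: opening $26.04; interest $13.62 → $39.66; payment $39.66; balance $0.00
Total interest: $13.62 + $13.62 + $13.62 + $13.62 + $13.62 = $68.10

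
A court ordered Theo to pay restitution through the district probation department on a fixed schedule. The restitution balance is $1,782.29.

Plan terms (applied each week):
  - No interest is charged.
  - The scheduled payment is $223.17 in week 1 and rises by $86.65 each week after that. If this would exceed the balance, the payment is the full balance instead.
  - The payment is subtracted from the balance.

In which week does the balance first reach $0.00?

5

# | Opening | Payment | End bal
1 | $1,782.29 | $223.17 | $1,559.12
2 | $1,559.12 | $309.82 | $1,249.30
3 | $1,249.30 | $396.47 | $852.83
4 | $852.83 | $483.12 | $369.71
5 | $369.71 | $369.71 | $0.00
Balance reaches $0.00 in week 5.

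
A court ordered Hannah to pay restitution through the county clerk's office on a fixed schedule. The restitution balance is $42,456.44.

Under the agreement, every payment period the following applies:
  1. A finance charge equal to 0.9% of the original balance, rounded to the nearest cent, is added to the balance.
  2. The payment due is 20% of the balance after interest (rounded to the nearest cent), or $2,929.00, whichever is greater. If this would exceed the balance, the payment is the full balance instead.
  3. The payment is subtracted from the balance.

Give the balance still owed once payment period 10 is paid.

$2,069.91

Payment period 1: $42,456.44 +$382.11 interest = $42,838.55; pay $8,567.71 → $34,270.84
Payment period 2: $34,270.84 +$382.11 interest = $34,652.95; pay $6,930.59 → $27,722.36
Payment period 3: $27,722.36 +$382.11 interest = $28,104.47; pay $5,620.89 → $22,483.58
Payment period 4: $22,483.58 +$382.11 interest = $22,865.69; pay $4,573.14 → $18,292.55
Payment period 5: $18,292.55 +$382.11 interest = $18,674.66; pay $3,734.93 → $14,939.73
Payment period 6: $14,939.73 +$382.11 interest = $15,321.84; pay $3,064.37 → $12,257.47
Payment period 7: $12,257.47 +$382.11 interest = $12,639.58; pay $2,929.00 → $9,710.58
Payment period 8: $9,710.58 +$382.11 interest = $10,092.69; pay $2,929.00 → $7,163.69
Payment period 9: $7,163.69 +$382.11 interest = $7,545.80; pay $2,929.00 → $4,616.80
Payment period 10: $4,616.80 +$382.11 interest = $4,998.91; pay $2,929.00 → $2,069.91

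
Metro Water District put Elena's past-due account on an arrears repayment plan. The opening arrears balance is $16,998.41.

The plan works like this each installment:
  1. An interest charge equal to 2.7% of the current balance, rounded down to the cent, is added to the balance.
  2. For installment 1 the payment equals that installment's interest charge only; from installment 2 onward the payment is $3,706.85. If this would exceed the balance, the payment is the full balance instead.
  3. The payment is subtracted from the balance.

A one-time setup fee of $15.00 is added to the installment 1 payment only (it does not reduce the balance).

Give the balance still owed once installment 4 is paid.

# | Opening | Interest | Payment | Fee | End bal
1 | $16,998.41 | $458.95 | $458.95 | $15.00 | $16,998.41
2 | $16,998.41 | $458.95 | $3,706.85 | — | $13,750.51
3 | $13,750.51 | $371.26 | $3,706.85 | — | $10,414.92
4 | $10,414.92 | $281.20 | $3,706.85 | — | $6,989.27

$6,989.27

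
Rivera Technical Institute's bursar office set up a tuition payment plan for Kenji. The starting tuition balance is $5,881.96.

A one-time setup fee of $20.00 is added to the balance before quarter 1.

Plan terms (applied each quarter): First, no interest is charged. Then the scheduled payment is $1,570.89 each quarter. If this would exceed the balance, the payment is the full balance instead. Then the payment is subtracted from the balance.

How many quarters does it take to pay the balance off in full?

4

# | Opening | Payment | End bal
1 | $5,901.96 | $1,570.89 | $4,331.07
2 | $4,331.07 | $1,570.89 | $2,760.18
3 | $2,760.18 | $1,570.89 | $1,189.29
4 | $1,189.29 | $1,189.29 | $0.00
Balance reaches $0.00 in quarter 4.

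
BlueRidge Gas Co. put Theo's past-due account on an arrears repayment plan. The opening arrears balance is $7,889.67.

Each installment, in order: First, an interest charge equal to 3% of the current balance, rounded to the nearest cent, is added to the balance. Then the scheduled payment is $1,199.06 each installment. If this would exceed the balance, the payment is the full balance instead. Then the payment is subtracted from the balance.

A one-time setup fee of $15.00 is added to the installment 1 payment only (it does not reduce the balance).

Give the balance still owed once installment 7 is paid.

Installment 1: $7,889.67 +$236.69 interest = $8,126.36; pay $1,199.06 (+ $15.00 fee) → $6,927.30
Installment 2: $6,927.30 +$207.82 interest = $7,135.12; pay $1,199.06 → $5,936.06
Installment 3: $5,936.06 +$178.08 interest = $6,114.14; pay $1,199.06 → $4,915.08
Installment 4: $4,915.08 +$147.45 interest = $5,062.53; pay $1,199.06 → $3,863.47
Installment 5: $3,863.47 +$115.90 interest = $3,979.37; pay $1,199.06 → $2,780.31
Installment 6: $2,780.31 +$83.41 interest = $2,863.72; pay $1,199.06 → $1,664.66
Installment 7: $1,664.66 +$49.94 interest = $1,714.60; pay $1,199.06 → $515.54

$515.54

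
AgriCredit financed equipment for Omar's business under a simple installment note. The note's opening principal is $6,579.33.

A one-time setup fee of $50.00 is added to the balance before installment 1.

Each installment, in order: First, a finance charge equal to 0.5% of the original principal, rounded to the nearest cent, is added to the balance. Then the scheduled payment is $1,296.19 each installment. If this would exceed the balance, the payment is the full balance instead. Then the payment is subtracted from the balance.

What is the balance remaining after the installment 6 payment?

$0.00

Installment 1: opening $6,629.33; interest $32.90 → $6,662.23; payment $1,296.19; balance $5,366.04
Installment 2: opening $5,366.04; interest $32.90 → $5,398.94; payment $1,296.19; balance $4,102.75
Installment 3: opening $4,102.75; interest $32.90 → $4,135.65; payment $1,296.19; balance $2,839.46
Installment 4: opening $2,839.46; interest $32.90 → $2,872.36; payment $1,296.19; balance $1,576.17
Installment 5: opening $1,576.17; interest $32.90 → $1,609.07; payment $1,296.19; balance $312.88
Installment 6: opening $312.88; interest $32.90 → $345.78; payment $345.78; balance $0.00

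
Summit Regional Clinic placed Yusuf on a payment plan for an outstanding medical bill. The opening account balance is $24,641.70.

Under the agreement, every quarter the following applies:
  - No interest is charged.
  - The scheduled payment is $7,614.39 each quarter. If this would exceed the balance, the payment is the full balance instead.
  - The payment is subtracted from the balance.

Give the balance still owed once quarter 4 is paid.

Quarter 1: opening $24,641.70; payment $7,614.39; balance $17,027.31
Quarter 2: opening $17,027.31; payment $7,614.39; balance $9,412.92
Quarter 3: opening $9,412.92; payment $7,614.39; balance $1,798.53
Quarter 4: opening $1,798.53; payment $1,798.53; balance $0.00

$0.00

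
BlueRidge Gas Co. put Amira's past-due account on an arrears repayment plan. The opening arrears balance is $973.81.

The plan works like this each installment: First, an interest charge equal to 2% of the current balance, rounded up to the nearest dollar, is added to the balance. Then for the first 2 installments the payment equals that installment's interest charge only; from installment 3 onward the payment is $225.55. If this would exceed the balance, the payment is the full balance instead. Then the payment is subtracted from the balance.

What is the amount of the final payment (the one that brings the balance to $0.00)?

Installment 1: opening $973.81; interest $20.00 → $993.81; payment $20.00; balance $973.81
Installment 2: opening $973.81; interest $20.00 → $993.81; payment $20.00; balance $973.81
Installment 3: opening $973.81; interest $20.00 → $993.81; payment $225.55; balance $768.26
Installment 4: opening $768.26; interest $16.00 → $784.26; payment $225.55; balance $558.71
Installment 5: opening $558.71; interest $12.00 → $570.71; payment $225.55; balance $345.16
Installment 6: opening $345.16; interest $7.00 → $352.16; payment $225.55; balance $126.61
Installment 7: opening $126.61; interest $3.00 → $129.61; payment $129.61; balance $0.00

$129.61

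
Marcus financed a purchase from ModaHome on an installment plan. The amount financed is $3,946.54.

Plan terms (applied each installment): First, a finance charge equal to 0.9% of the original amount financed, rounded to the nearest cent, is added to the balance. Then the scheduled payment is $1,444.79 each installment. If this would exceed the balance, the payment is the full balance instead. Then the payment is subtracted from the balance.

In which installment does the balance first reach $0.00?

3

Installment 1: opening $3,946.54; interest $35.52 → $3,982.06; payment $1,444.79; balance $2,537.27
Installment 2: opening $2,537.27; interest $35.52 → $2,572.79; payment $1,444.79; balance $1,128.00
Installment 3: opening $1,128.00; interest $35.52 → $1,163.52; payment $1,163.52; balance $0.00
Balance reaches $0.00 in installment 3.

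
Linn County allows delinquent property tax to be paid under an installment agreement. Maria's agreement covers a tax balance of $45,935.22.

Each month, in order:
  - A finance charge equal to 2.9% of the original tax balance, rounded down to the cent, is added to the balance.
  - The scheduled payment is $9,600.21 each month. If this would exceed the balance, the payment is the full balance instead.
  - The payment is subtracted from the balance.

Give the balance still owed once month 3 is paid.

# | Opening | Interest | Payment | End bal
1 | $45,935.22 | $1,332.12 | $9,600.21 | $37,667.13
2 | $37,667.13 | $1,332.12 | $9,600.21 | $29,399.04
3 | $29,399.04 | $1,332.12 | $9,600.21 | $21,130.95

$21,130.95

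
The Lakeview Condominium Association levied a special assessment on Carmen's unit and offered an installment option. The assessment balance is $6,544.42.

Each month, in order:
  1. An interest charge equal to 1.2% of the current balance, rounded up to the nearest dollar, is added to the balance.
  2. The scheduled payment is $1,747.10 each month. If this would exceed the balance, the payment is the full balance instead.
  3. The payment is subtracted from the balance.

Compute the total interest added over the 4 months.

$195.00

Month 1: $6,544.42 +$79.00 interest = $6,623.42; pay $1,747.10 → $4,876.32
Month 2: $4,876.32 +$59.00 interest = $4,935.32; pay $1,747.10 → $3,188.22
Month 3: $3,188.22 +$39.00 interest = $3,227.22; pay $1,747.10 → $1,480.12
Month 4: $1,480.12 +$18.00 interest = $1,498.12; pay $1,498.12 → $0.00
Total interest: $79.00 + $59.00 + $39.00 + $18.00 = $195.00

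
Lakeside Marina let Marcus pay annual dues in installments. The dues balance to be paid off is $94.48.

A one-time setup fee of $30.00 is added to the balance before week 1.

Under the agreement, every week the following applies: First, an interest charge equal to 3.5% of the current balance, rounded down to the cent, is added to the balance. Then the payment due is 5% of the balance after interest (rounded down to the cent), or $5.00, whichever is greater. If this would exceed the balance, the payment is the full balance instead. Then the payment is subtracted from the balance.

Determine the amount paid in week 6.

$5.92

# | Opening | Interest | Payment | End bal
1 | $124.48 | $4.35 | $6.44 | $122.39
2 | $122.39 | $4.28 | $6.33 | $120.34
3 | $120.34 | $4.21 | $6.22 | $118.33
4 | $118.33 | $4.14 | $6.12 | $116.35
5 | $116.35 | $4.07 | $6.02 | $114.40
6 | $114.40 | $4.00 | $5.92 | $112.48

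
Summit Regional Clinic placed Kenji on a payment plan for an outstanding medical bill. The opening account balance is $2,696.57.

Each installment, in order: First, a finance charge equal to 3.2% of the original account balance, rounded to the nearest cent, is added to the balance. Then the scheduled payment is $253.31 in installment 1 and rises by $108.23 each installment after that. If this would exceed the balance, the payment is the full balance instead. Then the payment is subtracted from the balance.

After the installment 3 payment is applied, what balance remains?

$1,870.82

Installment 1: $2,696.57 +$86.29 interest = $2,782.86; pay $253.31 → $2,529.55
Installment 2: $2,529.55 +$86.29 interest = $2,615.84; pay $361.54 → $2,254.30
Installment 3: $2,254.30 +$86.29 interest = $2,340.59; pay $469.77 → $1,870.82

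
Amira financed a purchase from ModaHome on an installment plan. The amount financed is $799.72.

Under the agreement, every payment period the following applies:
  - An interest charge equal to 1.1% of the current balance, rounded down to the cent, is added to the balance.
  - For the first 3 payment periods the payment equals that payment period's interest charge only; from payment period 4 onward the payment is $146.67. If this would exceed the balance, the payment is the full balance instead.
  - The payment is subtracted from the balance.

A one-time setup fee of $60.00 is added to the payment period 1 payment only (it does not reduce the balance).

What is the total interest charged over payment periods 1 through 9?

# | Opening | Interest | Payment | Fee | End bal
1 | $799.72 | $8.79 | $8.79 | $60.00 | $799.72
2 | $799.72 | $8.79 | $8.79 | — | $799.72
3 | $799.72 | $8.79 | $8.79 | — | $799.72
4 | $799.72 | $8.79 | $146.67 | — | $661.84
5 | $661.84 | $7.28 | $146.67 | — | $522.45
6 | $522.45 | $5.74 | $146.67 | — | $381.52
7 | $381.52 | $4.19 | $146.67 | — | $239.04
8 | $239.04 | $2.62 | $146.67 | — | $94.99
9 | $94.99 | $1.04 | $96.03 | — | $0.00
Total interest: $8.79 + $8.79 + $8.79 + $8.79 + $7.28 + $5.74 + $4.19 + $2.62 + $1.04 = $56.03

$56.03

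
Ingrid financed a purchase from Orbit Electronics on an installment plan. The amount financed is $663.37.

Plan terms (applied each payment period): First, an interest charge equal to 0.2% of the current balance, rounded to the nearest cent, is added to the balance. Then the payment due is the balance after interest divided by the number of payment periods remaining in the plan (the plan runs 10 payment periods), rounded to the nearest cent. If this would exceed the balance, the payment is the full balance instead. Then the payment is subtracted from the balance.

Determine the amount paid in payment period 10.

$67.68

# | Opening | Interest | Payment | End bal
1 | $663.37 | $1.33 | $66.47 | $598.23
2 | $598.23 | $1.20 | $66.60 | $532.83
3 | $532.83 | $1.07 | $66.74 | $467.16
4 | $467.16 | $0.93 | $66.87 | $401.22
5 | $401.22 | $0.80 | $67.00 | $335.02
6 | $335.02 | $0.67 | $67.14 | $268.55
7 | $268.55 | $0.54 | $67.27 | $201.82
8 | $201.82 | $0.40 | $67.41 | $134.81
9 | $134.81 | $0.27 | $67.54 | $67.54
10 | $67.54 | $0.14 | $67.68 | $0.00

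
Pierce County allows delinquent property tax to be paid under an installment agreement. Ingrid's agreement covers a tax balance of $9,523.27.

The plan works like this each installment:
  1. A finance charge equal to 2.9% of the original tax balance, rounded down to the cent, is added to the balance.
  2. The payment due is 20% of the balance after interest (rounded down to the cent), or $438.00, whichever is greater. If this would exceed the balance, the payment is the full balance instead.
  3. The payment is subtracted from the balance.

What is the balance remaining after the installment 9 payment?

$2,234.62

Installment 1: $9,523.27 +$276.17 interest = $9,799.44; pay $1,959.88 → $7,839.56
Installment 2: $7,839.56 +$276.17 interest = $8,115.73; pay $1,623.14 → $6,492.59
Installment 3: $6,492.59 +$276.17 interest = $6,768.76; pay $1,353.75 → $5,415.01
Installment 4: $5,415.01 +$276.17 interest = $5,691.18; pay $1,138.23 → $4,552.95
Installment 5: $4,552.95 +$276.17 interest = $4,829.12; pay $965.82 → $3,863.30
Installment 6: $3,863.30 +$276.17 interest = $4,139.47; pay $827.89 → $3,311.58
Installment 7: $3,311.58 +$276.17 interest = $3,587.75; pay $717.55 → $2,870.20
Installment 8: $2,870.20 +$276.17 interest = $3,146.37; pay $629.27 → $2,517.10
Installment 9: $2,517.10 +$276.17 interest = $2,793.27; pay $558.65 → $2,234.62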